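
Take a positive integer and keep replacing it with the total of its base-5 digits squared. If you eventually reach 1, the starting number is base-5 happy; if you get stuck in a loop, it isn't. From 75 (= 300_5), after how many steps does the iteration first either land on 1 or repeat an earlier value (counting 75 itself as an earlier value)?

4

75 = (3,0,0)_5 → 3² + 0² + 0² = 9
9 = (1,4)_5 → 1² + 4² = 17
17 = (3,2)_5 → 3² + 2² = 13
13 = (2,3)_5 → 2² + 3² = 13  — 13 repeats.
That took 4 steps.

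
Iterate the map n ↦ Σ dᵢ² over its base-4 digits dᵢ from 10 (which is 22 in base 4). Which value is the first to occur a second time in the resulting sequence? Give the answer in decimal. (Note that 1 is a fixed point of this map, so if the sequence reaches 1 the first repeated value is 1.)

1

10 = (2,2)_4 → 2² + 2² = 8
8 = (2,0)_4 → 2² + 0² = 4
4 = (1,0)_4 → 1² + 0² = 1  — reached the fixed point 1.
1 → 1, so 1 is the first repeated value.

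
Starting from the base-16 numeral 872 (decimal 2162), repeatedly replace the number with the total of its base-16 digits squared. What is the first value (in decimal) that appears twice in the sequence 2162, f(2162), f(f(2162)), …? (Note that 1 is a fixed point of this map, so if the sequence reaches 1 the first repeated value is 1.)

1

2162 = (8,7,2)_16 → 117
117 = (7,5)_16 → 74
74 = (4,10)_16 → 116
116 = (7,4)_16 → 65
65 = (4,1)_16 → 17
17 = (1,1)_16 → 2
2 = (2)_16 → 4
4 = (4)_16 → 16
16 = (1,0)_16 → 1  — reached the fixed point 1.
1 → 1, so 1 is the first repeated value.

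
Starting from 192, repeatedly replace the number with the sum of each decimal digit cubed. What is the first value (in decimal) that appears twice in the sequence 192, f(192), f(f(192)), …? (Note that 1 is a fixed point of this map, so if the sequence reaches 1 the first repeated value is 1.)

153

192 → 1³ + 9³ + 2³ = 738
738 → 7³ + 3³ + 8³ = 882
882 → 8³ + 8³ + 2³ = 1032
1032 → 1³ + 0³ + 3³ + 2³ = 36
36 → 3³ + 6³ = 243
243 → 2³ + 4³ + 3³ = 99
99 → 9³ + 9³ = 1458
1458 → 1³ + 4³ + 5³ + 8³ = 702
702 → 7³ + 0³ + 2³ = 351
351 → 3³ + 5³ + 1³ = 153
153 → 1³ + 5³ + 3³ = 153  — 153 already appeared earlier.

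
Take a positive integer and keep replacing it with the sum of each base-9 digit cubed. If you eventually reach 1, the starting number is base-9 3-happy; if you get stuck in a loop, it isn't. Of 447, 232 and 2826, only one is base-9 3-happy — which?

447: 447 → 405 → 125 → 577 → 345 → 99 → 9 → 1  — reaches 1 (base-9 3-happy)
232: 232 → 694 → 638 → 1198 → 470 → 476 → 980 → 540 → 432 → 152 → 856 → 128 → 134 → 638  — repeats 638 (not base-9 3-happy)
2826: 2826 → 882 → 514 → 244 → 28 → 28  — repeats 28 (not base-9 3-happy)

447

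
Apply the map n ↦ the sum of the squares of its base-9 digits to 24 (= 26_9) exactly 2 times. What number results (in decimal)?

24 = (2,6)_9 → 2² + 6² = 4 + 36 = 40
40 = (4,4)_9 → 4² + 4² = 16 + 16 = 32

32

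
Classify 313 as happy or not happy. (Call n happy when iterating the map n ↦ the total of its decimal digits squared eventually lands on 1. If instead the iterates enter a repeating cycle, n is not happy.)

313 → 3² + 1² + 3² = 9 + 1 + 9 = 19
19 → 1² + 9² = 1 + 81 = 82
82 → 8² + 2² = 64 + 4 = 68
68 → 6² + 8² = 36 + 64 = 100
100 → 1² + 0² + 0² = 1 + 0 + 0 = 1  — reached 1.

happy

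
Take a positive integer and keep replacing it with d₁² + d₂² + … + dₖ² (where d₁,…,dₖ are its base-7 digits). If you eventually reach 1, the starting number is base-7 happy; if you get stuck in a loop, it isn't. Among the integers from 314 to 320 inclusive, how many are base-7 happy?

314: 314 → 76 → 46 → 52 → 10 → 10  — not base-7 happy
315: 315 → 45 → 45  — not base-7 happy
316: 316 → 46 → 52 → 10 → 10  — not base-7 happy
317: 317 → 49 → 1  — base-7 happy
318: 318 → 54 → 26 → 34 → 52 → 10 → 10  — not base-7 happy
319: 319 → 61 → 27 → 45 → 45  — not base-7 happy
320: 320 → 70 → 10 → 10  — not base-7 happy
base-7 happy: 317

1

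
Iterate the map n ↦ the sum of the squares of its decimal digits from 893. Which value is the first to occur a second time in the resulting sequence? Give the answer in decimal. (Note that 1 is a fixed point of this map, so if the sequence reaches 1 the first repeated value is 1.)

42

893 → 8² + 9² + 3² = 64 + 81 + 9 = 154
154 → 1² + 5² + 4² = 1 + 25 + 16 = 42
42 → 4² + 2² = 16 + 4 = 20
20 → 2² + 0² = 4 + 0 = 4
4 → 4² = 16
16 → 1² + 6² = 1 + 36 = 37
37 → 3² + 7² = 9 + 49 = 58
58 → 5² + 8² = 25 + 64 = 89
89 → 8² + 9² = 64 + 81 = 145
145 → 1² + 4² + 5² = 1 + 16 + 25 = 42  — 42 already appeared earlier.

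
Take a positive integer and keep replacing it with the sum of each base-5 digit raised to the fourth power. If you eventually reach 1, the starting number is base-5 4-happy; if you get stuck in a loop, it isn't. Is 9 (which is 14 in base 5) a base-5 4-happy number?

not base-5 4-happy

9 = (1,4)_5 → 1⁴ + 4⁴ = 1 + 256 = 257
257 = (2,0,1,2)_5 → 2⁴ + 0⁴ + 1⁴ + 2⁴ = 16 + 0 + 1 + 16 = 33
33 = (1,1,3)_5 → 1⁴ + 1⁴ + 3⁴ = 1 + 1 + 81 = 83
83 = (3,1,3)_5 → 3⁴ + 1⁴ + 3⁴ = 81 + 1 + 81 = 163
163 = (1,1,2,3)_5 → 1⁴ + 1⁴ + 2⁴ + 3⁴ = 1 + 1 + 16 + 81 = 99
99 = (3,4,4)_5 → 3⁴ + 4⁴ + 4⁴ = 81 + 256 + 256 = 593
593 = (4,3,3,3)_5 → 4⁴ + 3⁴ + 3⁴ + 3⁴ = 256 + 81 + 81 + 81 = 499
499 = (3,4,4,4)_5 → 3⁴ + 4⁴ + 4⁴ + 4⁴ = 81 + 256 + 256 + 256 = 849
849 = (1,1,3,4,4)_5 → 1⁴ + 1⁴ + 3⁴ + 4⁴ + 4⁴ = 1 + 1 + 81 + 256 + 256 = 595
595 = (4,3,4,0)_5 → 4⁴ + 3⁴ + 4⁴ + 0⁴ = 256 + 81 + 256 + 0 = 593  — 593 already seen; the sequence cycles without reaching 1.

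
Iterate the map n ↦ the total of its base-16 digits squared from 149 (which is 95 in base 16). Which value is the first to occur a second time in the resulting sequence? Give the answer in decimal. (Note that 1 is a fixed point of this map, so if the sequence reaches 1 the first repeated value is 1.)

149 = (9,5)_16 → 9² + 5² = 106
106 = (6,10)_16 → 6² + 10² = 136
136 = (8,8)_16 → 8² + 8² = 128
128 = (8,0)_16 → 8² + 0² = 64
64 = (4,0)_16 → 4² + 0² = 16
16 = (1,0)_16 → 1² + 0² = 1  — reached the fixed point 1.
1 → 1, so 1 is the first repeated value.

1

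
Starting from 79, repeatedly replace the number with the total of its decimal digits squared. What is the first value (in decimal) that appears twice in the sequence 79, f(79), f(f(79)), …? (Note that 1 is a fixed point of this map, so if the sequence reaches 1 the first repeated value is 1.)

1

79 → 130
130 → 10
10 → 1  — reached the fixed point 1.
1 → 1, so 1 is the first repeated value.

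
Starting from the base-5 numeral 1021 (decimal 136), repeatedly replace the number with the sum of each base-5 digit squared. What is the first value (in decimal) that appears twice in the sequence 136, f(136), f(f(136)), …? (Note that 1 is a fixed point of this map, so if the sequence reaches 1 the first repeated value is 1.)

136 = (1,0,2,1)_5 → 1² + 0² + 2² + 1² = 6
6 = (1,1)_5 → 1² + 1² = 2
2 = (2)_5 → 2² = 4
4 = (4)_5 → 4² = 16
16 = (3,1)_5 → 3² + 1² = 10
10 = (2,0)_5 → 2² + 0² = 4  — 4 already appeared earlier.

4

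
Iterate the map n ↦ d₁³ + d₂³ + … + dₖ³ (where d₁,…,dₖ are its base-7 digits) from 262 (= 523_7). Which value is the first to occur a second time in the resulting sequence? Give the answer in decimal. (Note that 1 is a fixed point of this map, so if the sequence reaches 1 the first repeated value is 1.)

262 = (5,2,3)_7 → 5³ + 2³ + 3³ = 125 + 8 + 27 = 160
160 = (3,1,6)_7 → 3³ + 1³ + 6³ = 27 + 1 + 216 = 244
244 = (4,6,6)_7 → 4³ + 6³ + 6³ = 64 + 216 + 216 = 496
496 = (1,3,0,6)_7 → 1³ + 3³ + 0³ + 6³ = 1 + 27 + 0 + 216 = 244  — 244 already appeared earlier.

244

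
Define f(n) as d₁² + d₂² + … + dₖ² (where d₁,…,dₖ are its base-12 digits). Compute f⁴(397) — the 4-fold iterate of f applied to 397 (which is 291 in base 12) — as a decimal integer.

34

397 = (2,9,1)_12 → 2² + 9² + 1² = 4 + 81 + 1 = 86
86 = (7,2)_12 → 7² + 2² = 49 + 4 = 53
53 = (4,5)_12 → 4² + 5² = 16 + 25 = 41
41 = (3,5)_12 → 3² + 5² = 9 + 25 = 34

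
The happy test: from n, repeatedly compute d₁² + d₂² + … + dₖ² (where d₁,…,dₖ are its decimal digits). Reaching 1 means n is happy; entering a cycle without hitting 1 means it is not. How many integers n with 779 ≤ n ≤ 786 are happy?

1

779: 779 → 179 → 131 → 11 → 2 → 4 → 16 → 37 → 58 → 89 → 145 → 42 → 20 → 4  — not happy
780: 780 → 113 → 11 → 2 → 4 → 16 → 37 → 58 → 89 → 145 → 42 → 20 → 4  — not happy
781: 781 → 114 → 18 → 65 → 61 → 37 → 58 → 89 → 145 → 42 → 20 → 4 → 16 → 37  — not happy
782: 782 → 117 → 51 → 26 → 40 → 16 → 37 → 58 → 89 → 145 → 42 → 20 → 4 → 16  — not happy
783: 783 → 122 → 9 → 81 → 65 → 61 → 37 → 58 → 89 → 145 → 42 → 20 → 4 → 16 → 37  — not happy
784: 784 → 129 → 86 → 100 → 1  — happy
785: 785 → 138 → 74 → 65 → 61 → 37 → 58 → 89 → 145 → 42 → 20 → 4 → 16 → 37  — not happy
786: 786 → 149 → 98 → 145 → 42 → 20 → 4 → 16 → 37 → 58 → 89 → 145  — not happy
happy: 784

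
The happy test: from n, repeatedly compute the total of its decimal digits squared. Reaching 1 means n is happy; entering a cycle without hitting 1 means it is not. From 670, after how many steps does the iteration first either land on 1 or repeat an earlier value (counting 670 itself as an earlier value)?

670 → 85
85 → 89
89 → 145
145 → 42
42 → 20
20 → 4
4 → 16
16 → 37
37 → 58
58 → 89  — 89 repeats.
That took 10 steps.

10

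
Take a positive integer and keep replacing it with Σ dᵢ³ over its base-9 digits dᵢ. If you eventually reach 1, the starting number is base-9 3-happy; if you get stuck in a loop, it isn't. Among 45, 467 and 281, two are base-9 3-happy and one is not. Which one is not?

467

45: 45 → 125 → 577 → 345 → 99 → 9 → 1  — reaches 1 (base-9 3-happy)
467: 467 → 853 → 409 → 189 → 35 → 539 → 853  — repeats 853 (not base-9 3-happy)
281: 281 → 99 → 9 → 1  — reaches 1 (base-9 3-happy)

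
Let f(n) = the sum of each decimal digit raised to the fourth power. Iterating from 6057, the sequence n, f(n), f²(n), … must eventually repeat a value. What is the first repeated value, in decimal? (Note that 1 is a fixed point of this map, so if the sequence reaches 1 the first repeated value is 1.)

6057 → 6⁴ + 0⁴ + 5⁴ + 7⁴ = 4322
4322 → 4⁴ + 3⁴ + 2⁴ + 2⁴ = 369
369 → 3⁴ + 6⁴ + 9⁴ = 7938
7938 → 7⁴ + 9⁴ + 3⁴ + 8⁴ = 13139
13139 → 1⁴ + 3⁴ + 1⁴ + 3⁴ + 9⁴ = 6725
6725 → 6⁴ + 7⁴ + 2⁴ + 5⁴ = 4338
4338 → 4⁴ + 3⁴ + 3⁴ + 8⁴ = 4514
4514 → 4⁴ + 5⁴ + 1⁴ + 4⁴ = 1138
1138 → 1⁴ + 1⁴ + 3⁴ + 8⁴ = 4179
4179 → 4⁴ + 1⁴ + 7⁴ + 9⁴ = 9219
9219 → 9⁴ + 2⁴ + 1⁴ + 9⁴ = 13139  — 13139 already appeared earlier.

13139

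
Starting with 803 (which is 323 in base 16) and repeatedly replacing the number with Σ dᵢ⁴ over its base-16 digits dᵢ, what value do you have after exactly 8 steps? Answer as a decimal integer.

803 = (3,2,3)_16 → 3⁴ + 2⁴ + 3⁴ = 81 + 16 + 81 = 178
178 = (11,2)_16 → 11⁴ + 2⁴ = 14641 + 16 = 14657
14657 = (3,9,4,1)_16 → 3⁴ + 9⁴ + 4⁴ + 1⁴ = 81 + 6561 + 256 + 1 = 6899
6899 = (1,10,15,3)_16 → 1⁴ + 10⁴ + 15⁴ + 3⁴ = 1 + 10000 + 50625 + 81 = 60707
60707 = (14,13,2,3)_16 → 14⁴ + 13⁴ + 2⁴ + 3⁴ = 38416 + 28561 + 16 + 81 = 67074
67074 = (1,0,6,0,2)_16 → 1⁴ + 0⁴ + 6⁴ + 0⁴ + 2⁴ = 1 + 0 + 1296 + 0 + 16 = 1313
1313 = (5,2,1)_16 → 5⁴ + 2⁴ + 1⁴ = 625 + 16 + 1 = 642
642 = (2,8,2)_16 → 2⁴ + 8⁴ + 2⁴ = 16 + 4096 + 16 = 4128

4128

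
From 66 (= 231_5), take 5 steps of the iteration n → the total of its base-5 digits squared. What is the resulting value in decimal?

66 = (2,3,1)_5 → 2² + 3² + 1² = 4 + 9 + 1 = 14
14 = (2,4)_5 → 2² + 4² = 4 + 16 = 20
20 = (4,0)_5 → 4² + 0² = 16 + 0 = 16
16 = (3,1)_5 → 3² + 1² = 9 + 1 = 10
10 = (2,0)_5 → 2² + 0² = 4 + 0 = 4

4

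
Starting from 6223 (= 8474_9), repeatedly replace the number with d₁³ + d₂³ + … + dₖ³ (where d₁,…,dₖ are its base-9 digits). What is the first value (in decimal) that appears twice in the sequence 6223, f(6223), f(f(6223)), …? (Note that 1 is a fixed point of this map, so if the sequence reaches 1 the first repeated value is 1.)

27

6223 = (8,4,7,4)_9 → 8³ + 4³ + 7³ + 4³ = 983
983 = (1,3,1,2)_9 → 1³ + 3³ + 1³ + 2³ = 37
37 = (4,1)_9 → 4³ + 1³ = 65
65 = (7,2)_9 → 7³ + 2³ = 351
351 = (4,3,0)_9 → 4³ + 3³ + 0³ = 91
91 = (1,1,1)_9 → 1³ + 1³ + 1³ = 3
3 = (3)_9 → 3³ = 27
27 = (3,0)_9 → 3³ + 0³ = 27  — 27 already appeared earlier.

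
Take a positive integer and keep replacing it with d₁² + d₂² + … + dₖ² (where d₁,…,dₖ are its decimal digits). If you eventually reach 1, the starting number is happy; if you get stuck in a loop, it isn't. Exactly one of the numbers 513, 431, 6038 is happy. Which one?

6038

513: 513 → 35 → 34 → 25 → 29 → 85 → 89 → 145 → 42 → 20 → 4 → 16 → 37 → 58 → 89  — repeats 89 (not happy)
431: 431 → 26 → 40 → 16 → 37 → 58 → 89 → 145 → 42 → 20 → 4 → 16  — repeats 16 (not happy)
6038: 6038 → 109 → 82 → 68 → 100 → 1  — reaches 1 (happy)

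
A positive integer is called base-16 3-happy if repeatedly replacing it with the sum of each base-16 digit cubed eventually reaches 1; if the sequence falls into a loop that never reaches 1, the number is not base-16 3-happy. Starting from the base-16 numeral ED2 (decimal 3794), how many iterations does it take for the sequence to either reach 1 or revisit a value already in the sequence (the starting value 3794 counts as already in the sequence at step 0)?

7

3794 = (14,13,2)_16 → 14³ + 13³ + 2³ = 4949
4949 = (1,3,5,5)_16 → 1³ + 3³ + 5³ + 5³ = 278
278 = (1,1,6)_16 → 1³ + 1³ + 6³ = 218
218 = (13,10)_16 → 13³ + 10³ = 3197
3197 = (12,7,13)_16 → 12³ + 7³ + 13³ = 4268
4268 = (1,0,10,12)_16 → 1³ + 0³ + 10³ + 12³ = 2729
2729 = (10,10,9)_16 → 10³ + 10³ + 9³ = 2729  — 2729 repeats.
That took 7 steps.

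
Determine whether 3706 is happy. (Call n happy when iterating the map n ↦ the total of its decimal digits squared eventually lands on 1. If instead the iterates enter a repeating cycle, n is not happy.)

happy

3706 → 3² + 7² + 0² + 6² = 94
94 → 9² + 4² = 97
97 → 9² + 7² = 130
130 → 1² + 3² + 0² = 10
10 → 1² + 0² = 1  — reached 1.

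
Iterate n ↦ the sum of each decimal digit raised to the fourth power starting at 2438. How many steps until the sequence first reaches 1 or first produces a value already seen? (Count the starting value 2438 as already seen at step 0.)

2438 → 2⁴ + 4⁴ + 3⁴ + 8⁴ = 16 + 256 + 81 + 4096 = 4449
4449 → 4⁴ + 4⁴ + 4⁴ + 9⁴ = 256 + 256 + 256 + 6561 = 7329
7329 → 7⁴ + 3⁴ + 2⁴ + 9⁴ = 2401 + 81 + 16 + 6561 = 9059
9059 → 9⁴ + 0⁴ + 5⁴ + 9⁴ = 6561 + 0 + 625 + 6561 = 13747
13747 → 1⁴ + 3⁴ + 7⁴ + 4⁴ + 7⁴ = 1 + 81 + 2401 + 256 + 2401 = 5140
5140 → 5⁴ + 1⁴ + 4⁴ + 0⁴ = 625 + 1 + 256 + 0 = 882
882 → 8⁴ + 8⁴ + 2⁴ = 4096 + 4096 + 16 = 8208
8208 → 8⁴ + 2⁴ + 0⁴ + 8⁴ = 4096 + 16 + 0 + 4096 = 8208  — 8208 repeats.
That took 8 steps.

8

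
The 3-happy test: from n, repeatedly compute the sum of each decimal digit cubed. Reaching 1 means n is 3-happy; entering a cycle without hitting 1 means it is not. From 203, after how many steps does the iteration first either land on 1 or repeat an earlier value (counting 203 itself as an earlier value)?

203 → 2³ + 0³ + 3³ = 8 + 0 + 27 = 35
35 → 3³ + 5³ = 27 + 125 = 152
152 → 1³ + 5³ + 2³ = 1 + 125 + 8 = 134
134 → 1³ + 3³ + 4³ = 1 + 27 + 64 = 92
92 → 9³ + 2³ = 729 + 8 = 737
737 → 7³ + 3³ + 7³ = 343 + 27 + 343 = 713
713 → 7³ + 1³ + 3³ = 343 + 1 + 27 = 371
371 → 3³ + 7³ + 1³ = 27 + 343 + 1 = 371  — 371 repeats.
That took 8 steps.

8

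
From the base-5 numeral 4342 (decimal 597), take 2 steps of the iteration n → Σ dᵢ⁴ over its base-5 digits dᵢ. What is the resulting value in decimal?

597 = (4,3,4,2)_5 → 4⁴ + 3⁴ + 4⁴ + 2⁴ = 256 + 81 + 256 + 16 = 609
609 = (4,4,1,4)_5 → 4⁴ + 4⁴ + 1⁴ + 4⁴ = 256 + 256 + 1 + 256 = 769

769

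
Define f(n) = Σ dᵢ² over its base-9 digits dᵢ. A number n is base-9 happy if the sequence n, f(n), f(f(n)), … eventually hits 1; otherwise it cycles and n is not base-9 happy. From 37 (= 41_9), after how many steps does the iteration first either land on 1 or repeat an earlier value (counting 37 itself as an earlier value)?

37 = (4,1)_9 → 4² + 1² = 16 + 1 = 17
17 = (1,8)_9 → 1² + 8² = 1 + 64 = 65
65 = (7,2)_9 → 7² + 2² = 49 + 4 = 53
53 = (5,8)_9 → 5² + 8² = 25 + 64 = 89
89 = (1,0,8)_9 → 1² + 0² + 8² = 1 + 0 + 64 = 65  — 65 repeats.
That took 5 steps.

5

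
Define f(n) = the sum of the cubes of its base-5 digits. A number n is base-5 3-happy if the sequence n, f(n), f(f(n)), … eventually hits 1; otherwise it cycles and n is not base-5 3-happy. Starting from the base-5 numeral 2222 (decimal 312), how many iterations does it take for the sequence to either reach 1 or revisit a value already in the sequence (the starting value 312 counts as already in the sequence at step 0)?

312 = (2,2,2,2)_5 → 32
32 = (1,1,2)_5 → 10
10 = (2,0)_5 → 8
8 = (1,3)_5 → 28
28 = (1,0,3)_5 → 28  — 28 repeats.
That took 5 steps.

5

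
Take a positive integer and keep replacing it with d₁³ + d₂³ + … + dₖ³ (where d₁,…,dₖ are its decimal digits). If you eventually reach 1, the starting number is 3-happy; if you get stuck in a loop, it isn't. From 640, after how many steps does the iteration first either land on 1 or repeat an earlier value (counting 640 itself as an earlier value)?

6

640 → 280
280 → 520
520 → 133
133 → 55
55 → 250
250 → 133  — 133 repeats.
That took 6 steps.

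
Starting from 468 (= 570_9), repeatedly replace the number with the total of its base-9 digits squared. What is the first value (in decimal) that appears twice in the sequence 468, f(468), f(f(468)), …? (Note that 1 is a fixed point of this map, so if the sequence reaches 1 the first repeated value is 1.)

468 = (5,7,0)_9 → 74
74 = (8,2)_9 → 68
68 = (7,5)_9 → 74  — 74 already appeared earlier.

74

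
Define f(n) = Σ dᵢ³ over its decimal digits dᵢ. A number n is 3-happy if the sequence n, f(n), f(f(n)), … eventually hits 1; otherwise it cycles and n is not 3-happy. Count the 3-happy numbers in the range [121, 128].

1

121: 121 → 10 → 1  — 3-happy
122: 122 → 17 → 344 → 155 → 251 → 134 → 92 → 737 → 713 → 371 → 371  — not 3-happy
123: 123 → 36 → 243 → 99 → 1458 → 702 → 351 → 153 → 153  — not 3-happy
124: 124 → 73 → 370 → 370  — not 3-happy
125: 125 → 134 → 92 → 737 → 713 → 371 → 371  — not 3-happy
126: 126 → 225 → 141 → 66 → 432 → 99 → 1458 → 702 → 351 → 153 → 153  — not 3-happy
127: 127 → 352 → 160 → 217 → 352  — not 3-happy
128: 128 → 521 → 134 → 92 → 737 → 713 → 371 → 371  — not 3-happy
3-happy: 121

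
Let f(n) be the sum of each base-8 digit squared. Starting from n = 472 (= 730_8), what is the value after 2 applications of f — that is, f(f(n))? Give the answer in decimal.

53

472 = (7,3,0)_8 → 7² + 3² + 0² = 49 + 9 + 0 = 58
58 = (7,2)_8 → 7² + 2² = 49 + 4 = 53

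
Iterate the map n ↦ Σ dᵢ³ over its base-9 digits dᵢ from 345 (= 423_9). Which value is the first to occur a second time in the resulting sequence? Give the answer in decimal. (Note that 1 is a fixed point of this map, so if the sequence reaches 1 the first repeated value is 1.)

1

345 = (4,2,3)_9 → 4³ + 2³ + 3³ = 99
99 = (1,2,0)_9 → 1³ + 2³ + 0³ = 9
9 = (1,0)_9 → 1³ + 0³ = 1  — reached the fixed point 1.
1 → 1, so 1 is the first repeated value.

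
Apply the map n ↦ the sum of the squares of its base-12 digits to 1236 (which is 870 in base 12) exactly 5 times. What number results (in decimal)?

61

1236 = (8,7,0)_12 → 8² + 7² + 0² = 64 + 49 + 0 = 113
113 = (9,5)_12 → 9² + 5² = 81 + 25 = 106
106 = (8,10)_12 → 8² + 10² = 64 + 100 = 164
164 = (1,1,8)_12 → 1² + 1² + 8² = 1 + 1 + 64 = 66
66 = (5,6)_12 → 5² + 6² = 25 + 36 = 61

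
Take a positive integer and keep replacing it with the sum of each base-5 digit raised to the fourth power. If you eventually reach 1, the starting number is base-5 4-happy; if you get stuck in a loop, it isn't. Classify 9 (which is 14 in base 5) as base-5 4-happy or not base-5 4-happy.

not base-5 4-happy

9 = (1,4)_5 → 1⁴ + 4⁴ = 1 + 256 = 257
257 = (2,0,1,2)_5 → 2⁴ + 0⁴ + 1⁴ + 2⁴ = 16 + 0 + 1 + 16 = 33
33 = (1,1,3)_5 → 1⁴ + 1⁴ + 3⁴ = 1 + 1 + 81 = 83
83 = (3,1,3)_5 → 3⁴ + 1⁴ + 3⁴ = 81 + 1 + 81 = 163
163 = (1,1,2,3)_5 → 1⁴ + 1⁴ + 2⁴ + 3⁴ = 1 + 1 + 16 + 81 = 99
99 = (3,4,4)_5 → 3⁴ + 4⁴ + 4⁴ = 81 + 256 + 256 = 593
593 = (4,3,3,3)_5 → 4⁴ + 3⁴ + 3⁴ + 3⁴ = 256 + 81 + 81 + 81 = 499
499 = (3,4,4,4)_5 → 3⁴ + 4⁴ + 4⁴ + 4⁴ = 81 + 256 + 256 + 256 = 849
849 = (1,1,3,4,4)_5 → 1⁴ + 1⁴ + 3⁴ + 4⁴ + 4⁴ = 1 + 1 + 81 + 256 + 256 = 595
595 = (4,3,4,0)_5 → 4⁴ + 3⁴ + 4⁴ + 0⁴ = 256 + 81 + 256 + 0 = 593  — 593 already seen; the sequence cycles without reaching 1.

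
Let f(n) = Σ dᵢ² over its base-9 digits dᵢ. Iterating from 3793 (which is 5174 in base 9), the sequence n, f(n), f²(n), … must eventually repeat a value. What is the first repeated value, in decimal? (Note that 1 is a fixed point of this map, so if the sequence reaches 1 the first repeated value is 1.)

1

3793 = (5,1,7,4)_9 → 91
91 = (1,1,1)_9 → 3
3 = (3)_9 → 9
9 = (1,0)_9 → 1  — reached the fixed point 1.
1 → 1, so 1 is the first repeated value.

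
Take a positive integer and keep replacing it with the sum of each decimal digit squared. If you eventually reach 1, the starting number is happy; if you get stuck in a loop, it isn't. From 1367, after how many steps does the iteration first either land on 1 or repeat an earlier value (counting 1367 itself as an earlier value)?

1367 → 95
95 → 106
106 → 37
37 → 58
58 → 89
89 → 145
145 → 42
42 → 20
20 → 4
4 → 16
16 → 37  — 37 repeats.
That took 11 steps.

11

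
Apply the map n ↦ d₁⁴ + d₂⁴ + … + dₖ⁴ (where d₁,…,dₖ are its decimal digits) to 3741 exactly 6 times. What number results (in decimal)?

3741 → 3⁴ + 7⁴ + 4⁴ + 1⁴ = 2739
2739 → 2⁴ + 7⁴ + 3⁴ + 9⁴ = 9059
9059 → 9⁴ + 0⁴ + 5⁴ + 9⁴ = 13747
13747 → 1⁴ + 3⁴ + 7⁴ + 4⁴ + 7⁴ = 5140
5140 → 5⁴ + 1⁴ + 4⁴ + 0⁴ = 882
882 → 8⁴ + 8⁴ + 2⁴ = 8208

8208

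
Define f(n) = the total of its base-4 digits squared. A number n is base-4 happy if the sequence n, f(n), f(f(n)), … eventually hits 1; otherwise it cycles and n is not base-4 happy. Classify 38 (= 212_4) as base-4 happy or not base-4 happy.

38 = (2,1,2)_4 → 2² + 1² + 2² = 4 + 1 + 4 = 9
9 = (2,1)_4 → 2² + 1² = 4 + 1 = 5
5 = (1,1)_4 → 1² + 1² = 1 + 1 = 2
2 = (2)_4 → 2² = 4
4 = (1,0)_4 → 1² + 0² = 1 + 0 = 1  — reached 1.

base-4 happy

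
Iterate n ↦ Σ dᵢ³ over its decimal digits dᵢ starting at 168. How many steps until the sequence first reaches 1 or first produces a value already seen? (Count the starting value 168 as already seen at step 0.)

5

168 → 1³ + 6³ + 8³ = 1 + 216 + 512 = 729
729 → 7³ + 2³ + 9³ = 343 + 8 + 729 = 1080
1080 → 1³ + 0³ + 8³ + 0³ = 1 + 0 + 512 + 0 = 513
513 → 5³ + 1³ + 3³ = 125 + 1 + 27 = 153
153 → 1³ + 5³ + 3³ = 1 + 125 + 27 = 153  — 153 repeats.
That took 5 steps.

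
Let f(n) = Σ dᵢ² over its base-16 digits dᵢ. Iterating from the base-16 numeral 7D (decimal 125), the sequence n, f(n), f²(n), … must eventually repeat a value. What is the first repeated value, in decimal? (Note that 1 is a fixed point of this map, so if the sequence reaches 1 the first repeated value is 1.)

125 = (7,13)_16 → 7² + 13² = 218
218 = (13,10)_16 → 13² + 10² = 269
269 = (1,0,13)_16 → 1² + 0² + 13² = 170
170 = (10,10)_16 → 10² + 10² = 200
200 = (12,8)_16 → 12² + 8² = 208
208 = (13,0)_16 → 13² + 0² = 169
169 = (10,9)_16 → 10² + 9² = 181
181 = (11,5)_16 → 11² + 5² = 146
146 = (9,2)_16 → 9² + 2² = 85
85 = (5,5)_16 → 5² + 5² = 50
50 = (3,2)_16 → 3² + 2² = 13
13 = (13)_16 → 13² = 169  — 169 already appeared earlier.

169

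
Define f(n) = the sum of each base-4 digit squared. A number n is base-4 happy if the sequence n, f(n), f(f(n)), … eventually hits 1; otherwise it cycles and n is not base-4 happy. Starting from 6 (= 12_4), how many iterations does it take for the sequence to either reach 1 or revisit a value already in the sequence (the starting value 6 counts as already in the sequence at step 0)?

4

6 = (1,2)_4 → 5
5 = (1,1)_4 → 2
2 = (2)_4 → 4
4 = (1,0)_4 → 1  — reached 1.
That took 4 steps.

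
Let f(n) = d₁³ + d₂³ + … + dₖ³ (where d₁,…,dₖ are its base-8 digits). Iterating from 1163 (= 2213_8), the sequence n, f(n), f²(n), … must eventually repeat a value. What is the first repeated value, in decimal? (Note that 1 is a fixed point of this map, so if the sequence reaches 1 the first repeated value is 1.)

1163 = (2,2,1,3)_8 → 2³ + 2³ + 1³ + 3³ = 44
44 = (5,4)_8 → 5³ + 4³ = 189
189 = (2,7,5)_8 → 2³ + 7³ + 5³ = 476
476 = (7,3,4)_8 → 7³ + 3³ + 4³ = 434
434 = (6,6,2)_8 → 6³ + 6³ + 2³ = 440
440 = (6,7,0)_8 → 6³ + 7³ + 0³ = 559
559 = (1,0,5,7)_8 → 1³ + 0³ + 5³ + 7³ = 469
469 = (7,2,5)_8 → 7³ + 2³ + 5³ = 476  — 476 already appeared earlier.

476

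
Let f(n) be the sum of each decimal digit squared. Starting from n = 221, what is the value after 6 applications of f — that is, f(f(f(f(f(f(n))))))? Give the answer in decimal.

221 → 2² + 2² + 1² = 9
9 → 9² = 81
81 → 8² + 1² = 65
65 → 6² + 5² = 61
61 → 6² + 1² = 37
37 → 3² + 7² = 58

58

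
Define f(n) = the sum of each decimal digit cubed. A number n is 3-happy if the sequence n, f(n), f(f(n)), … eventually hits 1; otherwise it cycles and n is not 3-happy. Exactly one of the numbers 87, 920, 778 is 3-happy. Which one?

778

87: 87 → 855 → 762 → 567 → 684 → 792 → 1080 → 513 → 153 → 153  — repeats 153 (not 3-happy)
920: 920 → 737 → 713 → 371 → 371  — repeats 371 (not 3-happy)
778: 778 → 1198 → 1243 → 100 → 1  — reaches 1 (3-happy)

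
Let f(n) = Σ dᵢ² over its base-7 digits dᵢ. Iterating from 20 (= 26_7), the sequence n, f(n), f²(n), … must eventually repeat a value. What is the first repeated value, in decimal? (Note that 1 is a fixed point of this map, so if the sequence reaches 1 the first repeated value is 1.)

20 = (2,6)_7 → 40
40 = (5,5)_7 → 50
50 = (1,0,1)_7 → 2
2 = (2)_7 → 4
4 = (4)_7 → 16
16 = (2,2)_7 → 8
8 = (1,1)_7 → 2  — 2 already appeared earlier.

2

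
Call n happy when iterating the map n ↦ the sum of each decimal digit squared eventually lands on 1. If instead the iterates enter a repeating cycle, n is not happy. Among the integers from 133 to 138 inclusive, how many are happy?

1

133: 133 → 19 → 82 → 68 → 100 → 1  — happy
134: 134 → 26 → 40 → 16 → 37 → 58 → 89 → 145 → 42 → 20 → 4 → 16  — not happy
135: 135 → 35 → 34 → 25 → 29 → 85 → 89 → 145 → 42 → 20 → 4 → 16 → 37 → 58 → 89  — not happy
136: 136 → 46 → 52 → 29 → 85 → 89 → 145 → 42 → 20 → 4 → 16 → 37 → 58 → 89  — not happy
137: 137 → 59 → 106 → 37 → 58 → 89 → 145 → 42 → 20 → 4 → 16 → 37  — not happy
138: 138 → 74 → 65 → 61 → 37 → 58 → 89 → 145 → 42 → 20 → 4 → 16 → 37  — not happy
happy: 133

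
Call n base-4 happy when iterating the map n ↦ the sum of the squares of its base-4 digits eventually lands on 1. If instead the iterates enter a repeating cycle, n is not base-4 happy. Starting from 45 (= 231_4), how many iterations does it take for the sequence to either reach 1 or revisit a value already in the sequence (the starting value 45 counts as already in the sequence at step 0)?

45 = (2,3,1)_4 → 2² + 3² + 1² = 4 + 9 + 1 = 14
14 = (3,2)_4 → 3² + 2² = 9 + 4 = 13
13 = (3,1)_4 → 3² + 1² = 9 + 1 = 10
10 = (2,2)_4 → 2² + 2² = 4 + 4 = 8
8 = (2,0)_4 → 2² + 0² = 4 + 0 = 4
4 = (1,0)_4 → 1² + 0² = 1 + 0 = 1  — reached 1.
That took 6 steps.

6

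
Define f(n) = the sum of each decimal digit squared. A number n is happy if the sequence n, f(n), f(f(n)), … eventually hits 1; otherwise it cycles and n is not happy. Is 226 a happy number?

happy

226 → 2² + 2² + 6² = 4 + 4 + 36 = 44
44 → 4² + 4² = 16 + 16 = 32
32 → 3² + 2² = 9 + 4 = 13
13 → 1² + 3² = 1 + 9 = 10
10 → 1² + 0² = 1 + 0 = 1  — reached 1.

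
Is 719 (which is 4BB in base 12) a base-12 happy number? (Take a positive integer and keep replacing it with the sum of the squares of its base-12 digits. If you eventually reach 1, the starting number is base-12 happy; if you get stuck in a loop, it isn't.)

not base-12 happy

719 = (4,11,11)_12 → 4² + 11² + 11² = 258
258 = (1,9,6)_12 → 1² + 9² + 6² = 118
118 = (9,10)_12 → 9² + 10² = 181
181 = (1,3,1)_12 → 1² + 3² + 1² = 11
11 = (11)_12 → 11² = 121
121 = (10,1)_12 → 10² + 1² = 101
101 = (8,5)_12 → 8² + 5² = 89
89 = (7,5)_12 → 7² + 5² = 74
74 = (6,2)_12 → 6² + 2² = 40
40 = (3,4)_12 → 3² + 4² = 25
25 = (2,1)_12 → 2² + 1² = 5
5 = (5)_12 → 5² = 25  — 25 already seen; the sequence cycles without reaching 1.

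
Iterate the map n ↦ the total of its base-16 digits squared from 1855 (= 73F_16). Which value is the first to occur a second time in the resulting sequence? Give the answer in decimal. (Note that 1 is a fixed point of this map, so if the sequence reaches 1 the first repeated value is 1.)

1855 = (7,3,15)_16 → 7² + 3² + 15² = 283
283 = (1,1,11)_16 → 1² + 1² + 11² = 123
123 = (7,11)_16 → 7² + 11² = 170
170 = (10,10)_16 → 10² + 10² = 200
200 = (12,8)_16 → 12² + 8² = 208
208 = (13,0)_16 → 13² + 0² = 169
169 = (10,9)_16 → 10² + 9² = 181
181 = (11,5)_16 → 11² + 5² = 146
146 = (9,2)_16 → 9² + 2² = 85
85 = (5,5)_16 → 5² + 5² = 50
50 = (3,2)_16 → 3² + 2² = 13
13 = (13)_16 → 13² = 169  — 169 already appeared earlier.

169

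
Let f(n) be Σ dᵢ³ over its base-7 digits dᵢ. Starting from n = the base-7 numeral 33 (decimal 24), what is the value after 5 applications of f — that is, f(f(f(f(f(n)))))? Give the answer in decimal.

24 = (3,3)_7 → 54
54 = (1,0,5)_7 → 126
126 = (2,4,0)_7 → 72
72 = (1,3,2)_7 → 36
36 = (5,1)_7 → 126

126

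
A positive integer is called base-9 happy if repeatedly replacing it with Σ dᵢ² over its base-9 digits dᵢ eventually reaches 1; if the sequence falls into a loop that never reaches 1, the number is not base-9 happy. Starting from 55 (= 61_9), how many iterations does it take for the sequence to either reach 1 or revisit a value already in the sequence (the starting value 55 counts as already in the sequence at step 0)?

6

55 = (6,1)_9 → 6² + 1² = 37
37 = (4,1)_9 → 4² + 1² = 17
17 = (1,8)_9 → 1² + 8² = 65
65 = (7,2)_9 → 7² + 2² = 53
53 = (5,8)_9 → 5² + 8² = 89
89 = (1,0,8)_9 → 1² + 0² + 8² = 65  — 65 repeats.
That took 6 steps.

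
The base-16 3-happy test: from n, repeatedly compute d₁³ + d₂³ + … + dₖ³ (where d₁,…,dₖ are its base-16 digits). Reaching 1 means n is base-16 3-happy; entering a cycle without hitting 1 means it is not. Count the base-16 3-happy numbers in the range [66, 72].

66: 66 → 72 → 576 → 72  — not base-16 3-happy
67: 67 → 91 → 1456 → 1456  — not base-16 3-happy
68: 68 → 128 → 512 → 8 → 512  — not base-16 3-happy
69: 69 → 189 → 3528 → 4437 → 252 → 5103 → 6147 → 540 → 1737 → 2673 → 1344 → 189  — not base-16 3-happy
70: 70 → 280 → 514 → 16 → 1  — base-16 3-happy
71: 71 → 407 → 1073 → 92 → 1853 → 2567 → 1343 → 3527 → 4268 → 2729 → 2729  — not base-16 3-happy
72: 72 → 576 → 72  — not base-16 3-happy
base-16 3-happy: 70

1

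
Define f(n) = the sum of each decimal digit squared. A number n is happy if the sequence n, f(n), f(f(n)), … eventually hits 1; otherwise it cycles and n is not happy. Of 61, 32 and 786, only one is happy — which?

61: 61 → 37 → 58 → 89 → 145 → 42 → 20 → 4 → 16 → 37  — repeats 37 (not happy)
32: 32 → 13 → 10 → 1  — reaches 1 (happy)
786: 786 → 149 → 98 → 145 → 42 → 20 → 4 → 16 → 37 → 58 → 89 → 145  — repeats 145 (not happy)

32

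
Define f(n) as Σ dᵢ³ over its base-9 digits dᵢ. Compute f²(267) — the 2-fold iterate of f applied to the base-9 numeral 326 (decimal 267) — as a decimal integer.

267 = (3,2,6)_9 → 251
251 = (3,0,8)_9 → 539

539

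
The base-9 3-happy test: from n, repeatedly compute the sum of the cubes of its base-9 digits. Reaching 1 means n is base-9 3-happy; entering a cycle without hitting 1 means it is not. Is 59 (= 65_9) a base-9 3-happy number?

59 = (6,5)_9 → 6³ + 5³ = 216 + 125 = 341
341 = (4,1,8)_9 → 4³ + 1³ + 8³ = 64 + 1 + 512 = 577
577 = (7,1,1)_9 → 7³ + 1³ + 1³ = 343 + 1 + 1 = 345
345 = (4,2,3)_9 → 4³ + 2³ + 3³ = 64 + 8 + 27 = 99
99 = (1,2,0)_9 → 1³ + 2³ + 0³ = 1 + 8 + 0 = 9
9 = (1,0)_9 → 1³ + 0³ = 1 + 0 = 1  — reached 1.

base-9 3-happy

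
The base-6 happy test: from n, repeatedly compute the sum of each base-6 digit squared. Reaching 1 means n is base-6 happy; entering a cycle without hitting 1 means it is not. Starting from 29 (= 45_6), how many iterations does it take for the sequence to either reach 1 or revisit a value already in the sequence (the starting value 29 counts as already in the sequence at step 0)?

29 = (4,5)_6 → 4² + 5² = 41
41 = (1,0,5)_6 → 1² + 0² + 5² = 26
26 = (4,2)_6 → 4² + 2² = 20
20 = (3,2)_6 → 3² + 2² = 13
13 = (2,1)_6 → 2² + 1² = 5
5 = (5)_6 → 5² = 25
25 = (4,1)_6 → 4² + 1² = 17
17 = (2,5)_6 → 2² + 5² = 29  — 29 repeats.
That took 8 steps.

8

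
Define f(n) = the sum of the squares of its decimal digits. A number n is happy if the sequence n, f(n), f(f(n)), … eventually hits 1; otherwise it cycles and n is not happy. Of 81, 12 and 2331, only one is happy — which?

2331

81: 81 → 65 → 61 → 37 → 58 → 89 → 145 → 42 → 20 → 4 → 16 → 37  — repeats 37 (not happy)
12: 12 → 5 → 25 → 29 → 85 → 89 → 145 → 42 → 20 → 4 → 16 → 37 → 58 → 89  — repeats 89 (not happy)
2331: 2331 → 23 → 13 → 10 → 1  — reaches 1 (happy)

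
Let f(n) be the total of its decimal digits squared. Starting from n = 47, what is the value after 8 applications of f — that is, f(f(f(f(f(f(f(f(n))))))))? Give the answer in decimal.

20

47 → 4² + 7² = 16 + 49 = 65
65 → 6² + 5² = 36 + 25 = 61
61 → 6² + 1² = 36 + 1 = 37
37 → 3² + 7² = 9 + 49 = 58
58 → 5² + 8² = 25 + 64 = 89
89 → 8² + 9² = 64 + 81 = 145
145 → 1² + 4² + 5² = 1 + 16 + 25 = 42
42 → 4² + 2² = 16 + 4 = 20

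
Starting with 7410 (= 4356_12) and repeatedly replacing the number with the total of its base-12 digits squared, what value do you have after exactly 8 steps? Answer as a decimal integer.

7410 = (4,3,5,6)_12 → 4² + 3² + 5² + 6² = 86
86 = (7,2)_12 → 7² + 2² = 53
53 = (4,5)_12 → 4² + 5² = 41
41 = (3,5)_12 → 3² + 5² = 34
34 = (2,10)_12 → 2² + 10² = 104
104 = (8,8)_12 → 8² + 8² = 128
128 = (10,8)_12 → 10² + 8² = 164
164 = (1,1,8)_12 → 1² + 1² + 8² = 66

66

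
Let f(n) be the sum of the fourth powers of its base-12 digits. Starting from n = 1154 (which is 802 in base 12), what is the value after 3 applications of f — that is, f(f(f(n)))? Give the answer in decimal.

418

1154 = (8,0,2)_12 → 8⁴ + 0⁴ + 2⁴ = 4096 + 0 + 16 = 4112
4112 = (2,4,6,8)_12 → 2⁴ + 4⁴ + 6⁴ + 8⁴ = 16 + 256 + 1296 + 4096 = 5664
5664 = (3,3,4,0)_12 → 3⁴ + 3⁴ + 4⁴ + 0⁴ = 81 + 81 + 256 + 0 = 418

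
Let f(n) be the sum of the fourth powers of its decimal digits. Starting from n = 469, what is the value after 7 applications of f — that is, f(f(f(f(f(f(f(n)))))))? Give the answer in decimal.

469 → 4⁴ + 6⁴ + 9⁴ = 256 + 1296 + 6561 = 8113
8113 → 8⁴ + 1⁴ + 1⁴ + 3⁴ = 4096 + 1 + 1 + 81 = 4179
4179 → 4⁴ + 1⁴ + 7⁴ + 9⁴ = 256 + 1 + 2401 + 6561 = 9219
9219 → 9⁴ + 2⁴ + 1⁴ + 9⁴ = 6561 + 16 + 1 + 6561 = 13139
13139 → 1⁴ + 3⁴ + 1⁴ + 3⁴ + 9⁴ = 1 + 81 + 1 + 81 + 6561 = 6725
6725 → 6⁴ + 7⁴ + 2⁴ + 5⁴ = 1296 + 2401 + 16 + 625 = 4338
4338 → 4⁴ + 3⁴ + 3⁴ + 8⁴ = 256 + 81 + 81 + 4096 = 4514

4514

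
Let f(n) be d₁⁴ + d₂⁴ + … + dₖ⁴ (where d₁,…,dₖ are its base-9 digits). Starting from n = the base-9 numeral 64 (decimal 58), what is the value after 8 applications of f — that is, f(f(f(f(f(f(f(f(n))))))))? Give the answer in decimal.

58 = (6,4)_9 → 1552
1552 = (2,1,1,4)_9 → 274
274 = (3,3,4)_9 → 418
418 = (5,1,4)_9 → 882
882 = (1,1,8,0)_9 → 4098
4098 = (5,5,5,3)_9 → 1956
1956 = (2,6,1,3)_9 → 1394
1394 = (1,8,1,8)_9 → 8194

8194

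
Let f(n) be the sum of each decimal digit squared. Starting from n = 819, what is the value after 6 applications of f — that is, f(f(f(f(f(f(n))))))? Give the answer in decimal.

819 → 8² + 1² + 9² = 64 + 1 + 81 = 146
146 → 1² + 4² + 6² = 1 + 16 + 36 = 53
53 → 5² + 3² = 25 + 9 = 34
34 → 3² + 4² = 9 + 16 = 25
25 → 2² + 5² = 4 + 25 = 29
29 → 2² + 9² = 4 + 81 = 85

85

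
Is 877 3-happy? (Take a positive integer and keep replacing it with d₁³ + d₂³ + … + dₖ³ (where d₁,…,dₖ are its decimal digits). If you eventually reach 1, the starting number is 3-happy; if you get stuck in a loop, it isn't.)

3-happy

877 → 1198
1198 → 1243
1243 → 100
100 → 1  — reached 1.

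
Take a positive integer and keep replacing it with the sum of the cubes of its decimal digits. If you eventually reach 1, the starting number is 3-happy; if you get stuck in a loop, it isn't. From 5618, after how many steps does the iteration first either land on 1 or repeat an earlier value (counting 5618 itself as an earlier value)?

11

5618 → 5³ + 6³ + 1³ + 8³ = 125 + 216 + 1 + 512 = 854
854 → 8³ + 5³ + 4³ = 512 + 125 + 64 = 701
701 → 7³ + 0³ + 1³ = 343 + 0 + 1 = 344
344 → 3³ + 4³ + 4³ = 27 + 64 + 64 = 155
155 → 1³ + 5³ + 5³ = 1 + 125 + 125 = 251
251 → 2³ + 5³ + 1³ = 8 + 125 + 1 = 134
134 → 1³ + 3³ + 4³ = 1 + 27 + 64 = 92
92 → 9³ + 2³ = 729 + 8 = 737
737 → 7³ + 3³ + 7³ = 343 + 27 + 343 = 713
713 → 7³ + 1³ + 3³ = 343 + 1 + 27 = 371
371 → 3³ + 7³ + 1³ = 27 + 343 + 1 = 371  — 371 repeats.
That took 11 steps.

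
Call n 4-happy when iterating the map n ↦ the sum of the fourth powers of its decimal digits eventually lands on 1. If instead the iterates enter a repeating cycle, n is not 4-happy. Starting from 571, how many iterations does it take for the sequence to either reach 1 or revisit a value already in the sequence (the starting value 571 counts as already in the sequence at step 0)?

571 → 5⁴ + 7⁴ + 1⁴ = 3027
3027 → 3⁴ + 0⁴ + 2⁴ + 7⁴ = 2498
2498 → 2⁴ + 4⁴ + 9⁴ + 8⁴ = 10929
10929 → 1⁴ + 0⁴ + 9⁴ + 2⁴ + 9⁴ = 13139
13139 → 1⁴ + 3⁴ + 1⁴ + 3⁴ + 9⁴ = 6725
6725 → 6⁴ + 7⁴ + 2⁴ + 5⁴ = 4338
4338 → 4⁴ + 3⁴ + 3⁴ + 8⁴ = 4514
4514 → 4⁴ + 5⁴ + 1⁴ + 4⁴ = 1138
1138 → 1⁴ + 1⁴ + 3⁴ + 8⁴ = 4179
4179 → 4⁴ + 1⁴ + 7⁴ + 9⁴ = 9219
9219 → 9⁴ + 2⁴ + 1⁴ + 9⁴ = 13139  — 13139 repeats.
That took 11 steps.

11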